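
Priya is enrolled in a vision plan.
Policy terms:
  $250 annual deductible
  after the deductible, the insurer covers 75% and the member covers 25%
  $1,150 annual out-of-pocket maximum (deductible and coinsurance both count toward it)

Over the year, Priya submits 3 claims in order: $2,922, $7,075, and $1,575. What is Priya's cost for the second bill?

$232

Claim 1 — $2,922: $250 finishes the deductible; $2,672 goes to coinsurance; 25% of $2,672 = $668. Cost to member: $918. OOP to date $918.
Claim 2 — $7,075: deductible already satisfied, so member's share is 25% × $7,075 = $1,768.75. OOP would hit $2,686.75 > $1,150, so the cap limits the member to $1,150 − $918 = $232.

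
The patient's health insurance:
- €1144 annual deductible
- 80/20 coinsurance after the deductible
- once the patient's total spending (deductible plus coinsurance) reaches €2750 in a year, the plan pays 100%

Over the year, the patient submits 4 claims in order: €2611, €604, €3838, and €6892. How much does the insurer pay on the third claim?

Claim 1 (€2611): €1144 to deductible, leaving €1467; coinsurance €1467 × 20% = €293.40. Cost to patient: €1437.40. OOP to date €1437.40. Insurer: €2611 − €1437.40 = €1173.60.
Claim 2 (€604): 20% coinsurance on €604 = €120.80. Patient pays €120.80; OOP now €1558.20. Plan pays €604 − €120.80 = €483.20.
Claim 3 (€3838): 20% coinsurance on €3838 = €767.60. Patient pays €767.60; OOP now €2325.80. Plan pays €3838 − €767.60 = €3070.40.

€3070.40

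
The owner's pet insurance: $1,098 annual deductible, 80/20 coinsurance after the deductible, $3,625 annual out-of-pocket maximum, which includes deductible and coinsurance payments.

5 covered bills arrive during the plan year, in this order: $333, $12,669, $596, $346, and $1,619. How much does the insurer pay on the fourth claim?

$319

Claim 1 ($333): entire amount goes to the deductible. Owner owes $333 (running OOP $333). Plan pays $333 − $333 = $0.
Claim 2 ($12,669): $765 to deductible, leaving $11,904; coinsurance $11,904 × 20% = $2,380.80. Owner pays $3,145.80; OOP now $3,478.80. Plan pays $12,669 − $3,145.80 = $9,523.20.
Claim 3 ($596): deductible already satisfied, so owner's share is 20% × $596 = $119.20. Owner owes $119.20 (running OOP $3,598). Insurer: $596 − $119.20 = $476.80.
Claim 4 ($346): 20% coinsurance on $346 = $69.20. That would push OOP to $3,667.20, over the $3,625 cap, so owner pays $3,625 − $3,598 = $27. Plan pays $346 − $27 = $319.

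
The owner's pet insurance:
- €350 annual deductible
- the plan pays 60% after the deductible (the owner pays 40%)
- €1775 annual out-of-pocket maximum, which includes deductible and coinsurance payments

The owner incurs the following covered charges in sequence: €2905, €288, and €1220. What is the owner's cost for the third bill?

Claim 1 — €2905: deductible takes €350, €2555 remains; 40% of €2555 = €1022. Owner pays €1372; OOP now €1372.
Claim 2 — €288: deductible already satisfied, so owner's share is 40% × €288 = €115.20. Owner owes €115.20 (running OOP €1487.20).
Claim 3 — €1220: 40% coinsurance on €1220 = €488. Adding that to €1487.20 gives €1975.20, past the €1775 cap; owner pays only €1775 − €1487.20 = €287.80.

€287.80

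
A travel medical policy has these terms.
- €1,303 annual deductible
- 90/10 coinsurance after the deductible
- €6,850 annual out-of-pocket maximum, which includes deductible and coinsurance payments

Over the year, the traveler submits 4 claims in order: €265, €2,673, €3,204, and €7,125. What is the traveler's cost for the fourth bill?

Bill 1, €265: all of it applies to the deductible. Traveler pays €265; OOP now €265.
Bill 2, €2,673: €1,038 to deductible, leaving €1,635; traveler's 10% is €163.50. Traveler owes €1,201.50 (running OOP €1,466.50).
Bill 3, €3,204: deductible already satisfied, so traveler's share is 10% × €3,204 = €320.40. Traveler pays €320.40; OOP now €1,786.90.
Bill 4, €7,125: deductible met; 10% of €7,125 = €712.50. Cost to traveler: €712.50. OOP to date €2,499.40.

€712.50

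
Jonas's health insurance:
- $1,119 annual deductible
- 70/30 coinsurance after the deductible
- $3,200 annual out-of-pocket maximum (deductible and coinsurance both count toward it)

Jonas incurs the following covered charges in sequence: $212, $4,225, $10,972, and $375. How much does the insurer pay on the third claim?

#1 ($212): all of it applies to the deductible. Patient owes $212 (running OOP $212). Insurer: $212 − $212 = $0.
#2 ($4,225): deductible takes $907, $3,318 remains; patient's 30% is $995.40. Patient pays $1,902.40; OOP now $2,114.40. Plan pays $4,225 − $1,902.40 = $2,322.60.
#3 ($10,972): 30% coinsurance on $10,972 = $3,291.60. Adding that to $2,114.40 gives $5,406, past the $3,200 cap; patient pays only $3,200 − $2,114.40 = $1,085.60. Insurer: $10,972 − $1,085.60 = $9,886.40.

$9,886.40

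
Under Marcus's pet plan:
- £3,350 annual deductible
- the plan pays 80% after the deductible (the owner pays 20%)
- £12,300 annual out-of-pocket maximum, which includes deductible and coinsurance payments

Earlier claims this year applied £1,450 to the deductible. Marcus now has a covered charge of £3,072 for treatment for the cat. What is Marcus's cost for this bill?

£2,134.40

Remaining deductible: £3,350 − £1,450 = £1,900.
After the £1,900 deductible portion, £3,072 − £1,900 = £1,172 is subject to coinsurance.
Owner's 20% share of £1,172 is £234.40.
Owner responsibility before any cap: £1,900 + £234.40 = £2,134.40.
Total out-of-pocket so far would be £1,450 + £2,134.40 = £3,584.40, below the £12,300 cap — no reduction.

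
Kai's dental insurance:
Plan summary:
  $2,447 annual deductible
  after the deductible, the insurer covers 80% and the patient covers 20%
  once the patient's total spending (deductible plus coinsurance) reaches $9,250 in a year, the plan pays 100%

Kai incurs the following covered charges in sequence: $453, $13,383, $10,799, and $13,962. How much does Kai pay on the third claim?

Claim 1 — $453: entire amount goes to the deductible. Patient owes $453 (running OOP $453).
Claim 2 — $13,383: deductible takes $1,994, $11,389 remains; 20% of $11,389 = $2,277.80. Cost to patient: $4,271.80. OOP to date $4,724.80.
Claim 3 — $10,799: deductible met; 20% of $10,799 = $2,159.80. Cost to patient: $2,159.80. OOP to date $6,884.60.

$2,159.80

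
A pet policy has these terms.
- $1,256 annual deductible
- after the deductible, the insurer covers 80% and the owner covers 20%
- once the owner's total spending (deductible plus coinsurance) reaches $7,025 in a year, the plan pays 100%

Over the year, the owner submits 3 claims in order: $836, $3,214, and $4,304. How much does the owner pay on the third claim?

Bill 1, $836: entire amount goes to the deductible. Cost to owner: $836. OOP to date $836.
Bill 2, $3,214: $420 to deductible, leaving $2,794; coinsurance $2,794 × 20% = $558.80. Owner pays $978.80; OOP now $1,814.80.
Bill 3, $4,304: 20% coinsurance on $4,304 = $860.80. Owner pays $860.80; OOP now $2,675.60.

$860.80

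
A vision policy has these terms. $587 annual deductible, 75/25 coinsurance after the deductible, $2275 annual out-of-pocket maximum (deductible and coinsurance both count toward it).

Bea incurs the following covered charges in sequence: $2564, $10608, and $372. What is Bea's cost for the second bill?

$1193.75

Claim 1 — $2564: $587 to deductible, leaving $1977; coinsurance $1977 × 25% = $494.25. Member pays $1081.25; OOP now $1081.25.
Claim 2 — $10608: 25% coinsurance on $10608 = $2652. Adding that to $1081.25 gives $3733.25, past the $2275 cap; member pays only $2275 − $1081.25 = $1193.75.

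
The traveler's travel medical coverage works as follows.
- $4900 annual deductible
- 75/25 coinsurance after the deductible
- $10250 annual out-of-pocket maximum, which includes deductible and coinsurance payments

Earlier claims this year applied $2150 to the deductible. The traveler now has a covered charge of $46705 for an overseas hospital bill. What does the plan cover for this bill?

$38605

Remaining deductible: $4900 − $2150 = $2750.
The remaining $43955 (= $46705 − $2750) moves to coinsurance.
25% of $43955 = $10988.75 falls to the traveler.
Traveler responsibility before any cap: $2750 + $10988.75 = $13738.75.
Adding $13738.75 to the $2150 already spent would give $15888.75, which exceeds the $10250 cap; the traveler pays just $10250 − $2150 = $8100.
Insurer pays the balance: $46705 − $8100 = $38605.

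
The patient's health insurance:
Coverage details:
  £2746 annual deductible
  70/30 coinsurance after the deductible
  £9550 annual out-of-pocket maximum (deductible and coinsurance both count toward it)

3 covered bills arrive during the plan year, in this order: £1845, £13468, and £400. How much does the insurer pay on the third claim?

Claim 1 (£1845): entire amount goes to the deductible. Patient pays £1845; OOP now £1845. Plan pays £1845 − £1845 = £0.
Claim 2 (£13468): £901 finishes the deductible; £12567 goes to coinsurance; 30% of £12567 = £3770.10. Patient owes £4671.10 (running OOP £6516.10). Plan pays £13468 − £4671.10 = £8796.90.
Claim 3 (£400): 30% coinsurance on £400 = £120. Cost to patient: £120. OOP to date £6636.10. Insurer: £400 − £120 = £280.

£280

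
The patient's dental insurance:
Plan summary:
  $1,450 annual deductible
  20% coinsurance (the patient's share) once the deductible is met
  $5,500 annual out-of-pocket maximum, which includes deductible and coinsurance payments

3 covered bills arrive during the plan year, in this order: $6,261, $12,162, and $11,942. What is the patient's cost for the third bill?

Bill 1, $6,261: $1,450 to deductible, leaving $4,811; 20% of $4,811 = $962.20. Cost to patient: $2,412.20. OOP to date $2,412.20.
Bill 2, $12,162: deductible met; 20% of $12,162 = $2,432.40. Patient pays $2,432.40; OOP now $4,844.60.
Bill 3, $11,942: deductible already satisfied, so patient's share is 20% × $11,942 = $2,388.40. That would push OOP to $7,233, over the $5,500 cap, so patient pays $5,500 − $4,844.60 = $655.40.

$655.40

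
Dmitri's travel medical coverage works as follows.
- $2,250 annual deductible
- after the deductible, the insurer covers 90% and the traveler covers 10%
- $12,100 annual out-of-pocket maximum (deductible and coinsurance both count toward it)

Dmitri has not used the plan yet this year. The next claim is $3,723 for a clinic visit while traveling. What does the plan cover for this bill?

$1,325.70

The full $2,250 deductible is still open; $2,250 of this bill applies to it.
The remaining $1,473 (= $3,723 − $2,250) moves to coinsurance.
Traveler's 10% share of $1,473 is $147.30.
Traveler responsibility before any cap: $2,250 + $147.30 = $2,397.30.
Total out-of-pocket so far would be $0 + $2,397.30 = $2,397.30, below the $12,100 cap — no reduction.
Insurer pays the balance: $3,723 − $2,397.30 = $1,325.70.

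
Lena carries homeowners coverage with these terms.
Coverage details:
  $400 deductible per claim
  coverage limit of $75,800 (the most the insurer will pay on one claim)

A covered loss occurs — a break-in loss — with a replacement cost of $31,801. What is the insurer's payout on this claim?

$31,401

Subtract the deductible: $31,801 − $400 = $31,401.
That's under the $75,800 cap, so the insurer reimburses the full $31,401.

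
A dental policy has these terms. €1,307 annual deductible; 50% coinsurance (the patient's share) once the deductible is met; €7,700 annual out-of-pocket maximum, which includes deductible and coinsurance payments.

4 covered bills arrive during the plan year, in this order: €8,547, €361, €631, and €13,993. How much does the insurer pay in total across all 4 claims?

Claim 1 — €8,547: €1,307 finishes the deductible; €7,240 goes to coinsurance; patient's 50% is €3,620. Patient pays €4,927; OOP now €4,927. Insurer: €8,547 − €4,927 = €3,620.
Claim 2 — €361: 50% coinsurance on €361 = €180.50. Patient owes €180.50 (running OOP €5,107.50). Insurer: €361 − €180.50 = €180.50.
Claim 3 — €631: deductible already satisfied, so patient's share is 50% × €631 = €315.50. Cost to patient: €315.50. OOP to date €5,423. Insurer: €631 − €315.50 = €315.50.
Claim 4 — €13,993: 50% coinsurance on €13,993 = €6,996.50. OOP would hit €12,419.50 > €7,700, so the cap limits the patient to €7,700 − €5,423 = €2,277. Plan pays €13,993 − €2,277 = €11,716.
Insurer total: €3,620 + €180.50 + €315.50 + €11,716 = €15,832.

€15,832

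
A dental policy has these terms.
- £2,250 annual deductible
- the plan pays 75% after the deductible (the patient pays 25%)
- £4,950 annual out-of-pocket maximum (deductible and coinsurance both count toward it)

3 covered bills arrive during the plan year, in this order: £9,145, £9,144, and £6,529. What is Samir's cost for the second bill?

£976.25

Bill 1, £9,145: £2,250 to deductible, leaving £6,895; coinsurance £6,895 × 25% = £1,723.75. Patient owes £3,973.75 (running OOP £3,973.75).
Bill 2, £9,144: deductible met; 25% of £9,144 = £2,286. Adding that to £3,973.75 gives £6,259.75, past the £4,950 cap; patient pays only £4,950 − £3,973.75 = £976.25.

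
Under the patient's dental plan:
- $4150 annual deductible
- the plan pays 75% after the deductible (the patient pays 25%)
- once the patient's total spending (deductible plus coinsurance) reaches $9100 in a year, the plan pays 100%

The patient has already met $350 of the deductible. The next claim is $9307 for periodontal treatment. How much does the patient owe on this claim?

Remaining deductible: $4150 − $350 = $3800.
That leaves $9307 − $3800 = $5507 for coinsurance.
Patient's 25% share of $5507 is $1376.75.
Patient responsibility before any cap: $3800 + $1376.75 = $5176.75.
Total out-of-pocket so far would be $350 + $5176.75 = $5526.75, below the $9100 cap — no reduction.

$5176.75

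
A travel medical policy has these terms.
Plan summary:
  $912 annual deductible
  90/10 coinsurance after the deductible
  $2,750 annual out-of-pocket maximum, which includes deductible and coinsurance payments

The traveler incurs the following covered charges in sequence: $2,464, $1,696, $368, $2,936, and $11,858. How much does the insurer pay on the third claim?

$331.20

Bill 1, $2,464: $912 to deductible, leaving $1,552; traveler's 10% is $155.20. Traveler owes $1,067.20 (running OOP $1,067.20). Plan pays $2,464 − $1,067.20 = $1,396.80.
Bill 2, $1,696: deductible met; 10% of $1,696 = $169.60. Traveler pays $169.60; OOP now $1,236.80. Insurer: $1,696 − $169.60 = $1,526.40.
Bill 3, $368: deductible already satisfied, so traveler's share is 10% × $368 = $36.80. Cost to traveler: $36.80. OOP to date $1,273.60. Plan pays $368 − $36.80 = $331.20.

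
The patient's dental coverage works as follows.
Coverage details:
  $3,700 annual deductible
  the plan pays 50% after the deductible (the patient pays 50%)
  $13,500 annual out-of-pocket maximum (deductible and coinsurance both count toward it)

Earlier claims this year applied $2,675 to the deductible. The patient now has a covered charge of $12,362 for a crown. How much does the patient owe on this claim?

$6,693.50

$2,675 of the $3,700 deductible is already met, leaving $1,025.
That leaves $12,362 − $1,025 = $11,337 for coinsurance.
Patient's 50% share of $11,337 is $5,668.50.
That puts the patient's cost at $1,025 + $5,668.50 = $6,693.50 before any cap.
Year-to-date out-of-pocket becomes $2,675 + $6,693.50 = $9,368.50, still under the $13,500 maximum, so no cap applies.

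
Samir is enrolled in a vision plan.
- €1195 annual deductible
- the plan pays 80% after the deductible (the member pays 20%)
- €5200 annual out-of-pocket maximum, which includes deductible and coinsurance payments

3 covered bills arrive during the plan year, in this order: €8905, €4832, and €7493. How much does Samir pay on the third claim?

Claim 1 (€8905): €1195 to deductible, leaving €7710; member's 20% is €1542. Member pays €2737; OOP now €2737.
Claim 2 (€4832): deductible met; 20% of €4832 = €966.40. Cost to member: €966.40. OOP to date €3703.40.
Claim 3 (€7493): 20% coinsurance on €7493 = €1498.60. Adding that to €3703.40 gives €5202, past the €5200 cap; member pays only €5200 − €3703.40 = €1496.60.

€1496.60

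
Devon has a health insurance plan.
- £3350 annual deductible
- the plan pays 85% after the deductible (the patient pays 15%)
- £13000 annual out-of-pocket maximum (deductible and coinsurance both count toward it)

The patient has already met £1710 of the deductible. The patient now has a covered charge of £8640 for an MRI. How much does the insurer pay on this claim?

Remaining deductible: £3350 − £1710 = £1640.
After the £1640 deductible portion, £8640 − £1640 = £7000 is subject to coinsurance.
15% of £7000 = £1050 falls to the patient.
So the patient owes £1640 + £1050 = £2690 before any cap.
Year-to-date out-of-pocket becomes £1710 + £2690 = £4400, still under the £13000 maximum, so no cap applies.
Insurer pays the balance: £8640 − £2690 = £5950.

£5950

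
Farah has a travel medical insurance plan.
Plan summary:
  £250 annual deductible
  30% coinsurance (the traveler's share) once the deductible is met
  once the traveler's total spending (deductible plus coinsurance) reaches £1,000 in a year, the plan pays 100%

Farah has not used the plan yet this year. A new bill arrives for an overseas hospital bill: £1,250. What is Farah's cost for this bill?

£550

Nothing has been paid toward the £250 deductible, so the first £250 of this charge is applied there.
The remaining £1,000 (= £1,250 − £250) moves to coinsurance.
Traveler's 30% share of £1,000 is £300.
Traveler responsibility before any cap: £250 + £300 = £550.
Year-to-date out-of-pocket becomes £0 + £550 = £550, still under the £1,000 maximum, so no cap applies.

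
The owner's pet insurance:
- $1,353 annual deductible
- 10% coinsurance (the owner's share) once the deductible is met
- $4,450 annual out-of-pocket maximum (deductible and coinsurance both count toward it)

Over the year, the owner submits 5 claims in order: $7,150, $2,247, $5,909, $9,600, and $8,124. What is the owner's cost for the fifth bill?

Claim 1 — $7,150: $1,353 finishes the deductible; $5,797 goes to coinsurance; coinsurance $5,797 × 10% = $579.70. Owner pays $1,932.70; OOP now $1,932.70.
Claim 2 — $2,247: 10% coinsurance on $2,247 = $224.70. Cost to owner: $224.70. OOP to date $2,157.40.
Claim 3 — $5,909: deductible already satisfied, so owner's share is 10% × $5,909 = $590.90. Owner owes $590.90 (running OOP $2,748.30).
Claim 4 — $9,600: deductible met; 10% of $9,600 = $960. Owner owes $960 (running OOP $3,708.30).
Claim 5 — $8,124: deductible met; 10% of $8,124 = $812.40. That would push OOP to $4,520.70, over the $4,450 cap, so owner pays $4,450 − $3,708.30 = $741.70.

$741.70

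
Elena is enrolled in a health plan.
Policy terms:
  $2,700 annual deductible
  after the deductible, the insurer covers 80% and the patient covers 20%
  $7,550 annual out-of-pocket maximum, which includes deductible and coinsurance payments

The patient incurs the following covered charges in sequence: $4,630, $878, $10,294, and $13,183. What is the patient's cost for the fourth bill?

$2,229.60

Bill 1, $4,630: deductible takes $2,700, $1,930 remains; patient's 20% is $386. Patient owes $3,086 (running OOP $3,086).
Bill 2, $878: deductible met; 20% of $878 = $175.60. Cost to patient: $175.60. OOP to date $3,261.60.
Bill 3, $10,294: deductible met; 20% of $10,294 = $2,058.80. Patient pays $2,058.80; OOP now $5,320.40.
Bill 4, $13,183: 20% coinsurance on $13,183 = $2,636.60. Adding that to $5,320.40 gives $7,957, past the $7,550 cap; patient pays only $7,550 − $5,320.40 = $2,229.60.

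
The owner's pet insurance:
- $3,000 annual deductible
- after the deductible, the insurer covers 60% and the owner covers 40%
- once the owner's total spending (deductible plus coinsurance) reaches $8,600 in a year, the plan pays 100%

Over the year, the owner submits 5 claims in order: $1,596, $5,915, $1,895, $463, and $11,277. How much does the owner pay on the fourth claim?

Claim 1 ($1,596): entire amount goes to the deductible. Cost to owner: $1,596. OOP to date $1,596.
Claim 2 ($5,915): deductible takes $1,404, $4,511 remains; coinsurance $4,511 × 40% = $1,804.40. Owner owes $3,208.40 (running OOP $4,804.40).
Claim 3 ($1,895): 40% coinsurance on $1,895 = $758. Owner owes $758 (running OOP $5,562.40).
Claim 4 ($463): deductible met; 40% of $463 = $185.20. Owner owes $185.20 (running OOP $5,747.60).

$185.20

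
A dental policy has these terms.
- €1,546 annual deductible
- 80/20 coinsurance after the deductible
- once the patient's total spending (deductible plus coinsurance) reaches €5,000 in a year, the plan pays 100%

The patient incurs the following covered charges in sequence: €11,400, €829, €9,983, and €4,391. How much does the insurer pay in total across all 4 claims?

Claim 1 — €11,400: €1,546 finishes the deductible; €9,854 goes to coinsurance; 20% of €9,854 = €1,970.80. Patient pays €3,516.80; OOP now €3,516.80. Plan pays €11,400 − €3,516.80 = €7,883.20.
Claim 2 — €829: deductible met; 20% of €829 = €165.80. Cost to patient: €165.80. OOP to date €3,682.60. Plan pays €829 − €165.80 = €663.20.
Claim 3 — €9,983: deductible met; 20% of €9,983 = €1,996.60. OOP would hit €5,679.20 > €5,000, so the cap limits the patient to €5,000 − €3,682.60 = €1,317.40. Insurer: €9,983 − €1,317.40 = €8,665.60.
Claim 4 — €4,391: 20% coinsurance on €4,391 = €878.20. Adding that to €5,000 gives €5,878.20, past the €5,000 cap; patient pays only €5,000 − €5,000 = €0. Plan pays €4,391 − €0 = €4,391.
Insurer total: €7,883.20 + €663.20 + €8,665.60 + €4,391 = €21,603.

€21,603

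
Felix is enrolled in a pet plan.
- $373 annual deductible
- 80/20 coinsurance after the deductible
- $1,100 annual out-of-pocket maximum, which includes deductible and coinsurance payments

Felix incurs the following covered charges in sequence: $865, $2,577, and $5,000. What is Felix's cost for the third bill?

$113.20

Claim 1 ($865): $373 finishes the deductible; $492 goes to coinsurance; 20% of $492 = $98.40. Owner owes $471.40 (running OOP $471.40).
Claim 2 ($2,577): deductible met; 20% of $2,577 = $515.40. Owner pays $515.40; OOP now $986.80.
Claim 3 ($5,000): deductible met; 20% of $5,000 = $1,000. OOP would hit $1,986.80 > $1,100, so the cap limits the owner to $1,100 − $986.80 = $113.20.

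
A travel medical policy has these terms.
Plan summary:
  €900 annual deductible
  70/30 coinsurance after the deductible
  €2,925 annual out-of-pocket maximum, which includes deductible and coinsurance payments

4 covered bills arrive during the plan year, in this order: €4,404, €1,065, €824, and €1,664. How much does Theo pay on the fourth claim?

Claim 1 (€4,404): deductible takes €900, €3,504 remains; coinsurance €3,504 × 30% = €1,051.20. Cost to traveler: €1,951.20. OOP to date €1,951.20.
Claim 2 (€1,065): deductible already satisfied, so traveler's share is 30% × €1,065 = €319.50. Traveler pays €319.50; OOP now €2,270.70.
Claim 3 (€824): 30% coinsurance on €824 = €247.20. Cost to traveler: €247.20. OOP to date €2,517.90.
Claim 4 (€1,664): deductible met; 30% of €1,664 = €499.20. OOP would hit €3,017.10 > €2,925, so the cap limits the traveler to €2,925 − €2,517.90 = €407.10.

€407.10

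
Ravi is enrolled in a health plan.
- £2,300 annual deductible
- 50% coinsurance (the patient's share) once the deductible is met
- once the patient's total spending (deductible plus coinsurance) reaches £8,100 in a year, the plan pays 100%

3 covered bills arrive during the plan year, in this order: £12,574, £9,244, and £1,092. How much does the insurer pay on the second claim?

Bill 1, £12,574: deductible takes £2,300, £10,274 remains; 50% of £10,274 = £5,137. Cost to patient: £7,437. OOP to date £7,437. Plan pays £12,574 − £7,437 = £5,137.
Bill 2, £9,244: 50% coinsurance on £9,244 = £4,622. Adding that to £7,437 gives £12,059, past the £8,100 cap; patient pays only £8,100 − £7,437 = £663. Insurer: £9,244 − £663 = £8,581.

£8,581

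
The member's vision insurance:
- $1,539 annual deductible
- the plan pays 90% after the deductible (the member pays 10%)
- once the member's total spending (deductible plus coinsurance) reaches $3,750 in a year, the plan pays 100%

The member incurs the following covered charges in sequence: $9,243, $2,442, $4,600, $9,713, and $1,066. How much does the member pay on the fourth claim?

$736.40

Claim 1 — $9,243: $1,539 finishes the deductible; $7,704 goes to coinsurance; 10% of $7,704 = $770.40. Member owes $2,309.40 (running OOP $2,309.40).
Claim 2 — $2,442: 10% coinsurance on $2,442 = $244.20. Cost to member: $244.20. OOP to date $2,553.60.
Claim 3 — $4,600: deductible met; 10% of $4,600 = $460. Member owes $460 (running OOP $3,013.60).
Claim 4 — $9,713: 10% coinsurance on $9,713 = $971.30. That would push OOP to $3,984.90, over the $3,750 cap, so member pays $3,750 − $3,013.60 = $736.40.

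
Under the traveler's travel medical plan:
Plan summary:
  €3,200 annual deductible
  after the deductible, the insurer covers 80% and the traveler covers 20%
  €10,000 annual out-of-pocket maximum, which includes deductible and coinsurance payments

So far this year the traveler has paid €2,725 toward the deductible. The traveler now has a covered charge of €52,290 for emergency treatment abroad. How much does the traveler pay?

€7,275

€2,725 of the €3,200 deductible is already met, leaving €475.
The remaining €51,815 (= €52,290 − €475) moves to coinsurance.
Traveler's 20% share of €51,815 is €10,363.
That puts the traveler's cost at €475 + €10,363 = €10,838 before any cap.
Year-to-date out-of-pocket would reach €2,725 + €10,838 = €13,563, above the €10,000 maximum, so the traveler pays only €10,000 − €2,725 = €7,275.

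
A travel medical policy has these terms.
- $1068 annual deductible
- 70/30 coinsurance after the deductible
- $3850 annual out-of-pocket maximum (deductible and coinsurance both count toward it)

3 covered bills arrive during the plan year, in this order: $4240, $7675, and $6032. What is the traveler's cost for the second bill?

$1830.40

Claim 1 — $4240: deductible takes $1068, $3172 remains; 30% of $3172 = $951.60. Traveler owes $2019.60 (running OOP $2019.60).
Claim 2 — $7675: 30% coinsurance on $7675 = $2302.50. OOP would hit $4322.10 > $3850, so the cap limits the traveler to $3850 − $2019.60 = $1830.40.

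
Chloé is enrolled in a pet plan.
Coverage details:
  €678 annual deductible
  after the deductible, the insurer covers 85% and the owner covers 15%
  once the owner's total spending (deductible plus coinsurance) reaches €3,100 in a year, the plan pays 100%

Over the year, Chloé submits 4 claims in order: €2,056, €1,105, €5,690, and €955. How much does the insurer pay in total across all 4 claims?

€7,758.80

Bill 1, €2,056: deductible takes €678, €1,378 remains; coinsurance €1,378 × 15% = €206.70. Owner pays €884.70; OOP now €884.70. Plan pays €2,056 − €884.70 = €1,171.30.
Bill 2, €1,105: deductible already satisfied, so owner's share is 15% × €1,105 = €165.75. Owner pays €165.75; OOP now €1,050.45. Insurer: €1,105 − €165.75 = €939.25.
Bill 3, €5,690: 15% coinsurance on €5,690 = €853.50. Owner pays €853.50; OOP now €1,903.95. Plan pays €5,690 − €853.50 = €4,836.50.
Bill 4, €955: deductible already satisfied, so owner's share is 15% × €955 = €143.25. Cost to owner: €143.25. OOP to date €2,047.20. Insurer: €955 − €143.25 = €811.75.
Insurer total = bills − owner's total = €9,806 − €2,047.20 = €7,758.80.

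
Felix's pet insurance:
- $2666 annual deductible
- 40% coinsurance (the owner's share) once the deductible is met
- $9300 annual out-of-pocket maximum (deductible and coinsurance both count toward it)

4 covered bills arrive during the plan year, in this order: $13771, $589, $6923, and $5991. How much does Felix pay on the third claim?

$1956.40

Claim 1 ($13771): $2666 to deductible, leaving $11105; 40% of $11105 = $4442. Owner pays $7108; OOP now $7108.
Claim 2 ($589): deductible met; 40% of $589 = $235.60. Owner owes $235.60 (running OOP $7343.60).
Claim 3 ($6923): deductible met; 40% of $6923 = $2769.20. Adding that to $7343.60 gives $10112.80, past the $9300 cap; owner pays only $9300 − $7343.60 = $1956.40.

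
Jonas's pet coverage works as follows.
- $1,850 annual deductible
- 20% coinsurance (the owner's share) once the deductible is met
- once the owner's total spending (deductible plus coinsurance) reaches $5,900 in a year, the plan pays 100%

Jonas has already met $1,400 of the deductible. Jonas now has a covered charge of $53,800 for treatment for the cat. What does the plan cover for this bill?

$49,300

Deductible still to meet: $1,850 − $1,400 = $450.
The remaining $53,350 (= $53,800 − $450) moves to coinsurance.
Coinsurance: $53,350 × 20% = $10,670.
Owner responsibility before any cap: $450 + $10,670 = $11,120.
That would bring total out-of-pocket to $12,520, past the $5,900 cap. The owner is capped at $5,900 − $1,400 = $4,500 on this claim.
The plan picks up $53,800 − $4,500 = $49,300.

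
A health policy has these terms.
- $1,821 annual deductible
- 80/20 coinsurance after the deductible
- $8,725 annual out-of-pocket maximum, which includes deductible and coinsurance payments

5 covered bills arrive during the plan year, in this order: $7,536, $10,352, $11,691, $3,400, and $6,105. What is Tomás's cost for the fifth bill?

$672.40

Claim 1 — $7,536: deductible takes $1,821, $5,715 remains; 20% of $5,715 = $1,143. Cost to patient: $2,964. OOP to date $2,964.
Claim 2 — $10,352: deductible already satisfied, so patient's share is 20% × $10,352 = $2,070.40. Patient owes $2,070.40 (running OOP $5,034.40).
Claim 3 — $11,691: deductible already satisfied, so patient's share is 20% × $11,691 = $2,338.20. Patient pays $2,338.20; OOP now $7,372.60.
Claim 4 — $3,400: deductible already satisfied, so patient's share is 20% × $3,400 = $680. Cost to patient: $680. OOP to date $8,052.60.
Claim 5 — $6,105: 20% coinsurance on $6,105 = $1,221. That would push OOP to $9,273.60, over the $8,725 cap, so patient pays $8,725 − $8,052.60 = $672.40.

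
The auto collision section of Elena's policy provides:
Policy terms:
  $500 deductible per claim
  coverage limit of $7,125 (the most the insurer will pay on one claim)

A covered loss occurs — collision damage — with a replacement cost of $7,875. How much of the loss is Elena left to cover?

$750

After the deductible, $7,875 − $500 = $7,375 remains.
Since $7,375 > $7,125, the payout is capped at $7,125.
Out of pocket: $7,875 − $7,125 = $750.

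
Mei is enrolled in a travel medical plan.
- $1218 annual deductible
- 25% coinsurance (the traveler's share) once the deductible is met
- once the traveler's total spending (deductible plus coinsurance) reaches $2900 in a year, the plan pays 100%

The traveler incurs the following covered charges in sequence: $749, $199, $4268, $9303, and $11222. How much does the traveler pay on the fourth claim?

Claim 1 — $749: fully absorbed by the deductible. Traveler pays $749; OOP now $749.
Claim 2 — $199: entire amount goes to the deductible. Cost to traveler: $199. OOP to date $948.
Claim 3 — $4268: $270 finishes the deductible; $3998 goes to coinsurance; traveler's 25% is $999.50. Cost to traveler: $1269.50. OOP to date $2217.50.
Claim 4 — $9303: deductible met; 25% of $9303 = $2325.75. That would push OOP to $4543.25, over the $2900 cap, so traveler pays $2900 − $2217.50 = $682.50.

$682.50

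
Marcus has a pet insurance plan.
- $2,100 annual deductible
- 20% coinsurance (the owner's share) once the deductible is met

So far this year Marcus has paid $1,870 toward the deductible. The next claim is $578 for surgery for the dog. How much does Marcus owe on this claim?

Deductible still to meet: $2,100 − $1,870 = $230.
After the $230 deductible portion, $578 − $230 = $348 is subject to coinsurance.
Coinsurance: $348 × 20% = $69.60.
Owner responsibility: $230 + $69.60 = $299.60.

$299.60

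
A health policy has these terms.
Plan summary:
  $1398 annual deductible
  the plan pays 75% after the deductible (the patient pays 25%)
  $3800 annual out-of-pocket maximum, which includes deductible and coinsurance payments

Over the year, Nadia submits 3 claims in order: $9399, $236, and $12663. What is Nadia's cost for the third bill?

#1 ($9399): deductible takes $1398, $8001 remains; 25% of $8001 = $2000.25. Patient owes $3398.25 (running OOP $3398.25).
#2 ($236): deductible already satisfied, so patient's share is 25% × $236 = $59. Patient owes $59 (running OOP $3457.25).
#3 ($12663): deductible met; 25% of $12663 = $3165.75. Adding that to $3457.25 gives $6623, past the $3800 cap; patient pays only $3800 − $3457.25 = $342.75.

$342.75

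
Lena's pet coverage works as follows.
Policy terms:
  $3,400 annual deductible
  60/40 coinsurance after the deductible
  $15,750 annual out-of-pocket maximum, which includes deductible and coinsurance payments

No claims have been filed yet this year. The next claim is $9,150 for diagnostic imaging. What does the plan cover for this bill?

$3,450

The full $3,400 deductible is still open; $3,400 of this bill applies to it.
The remaining $5,750 (= $9,150 − $3,400) moves to coinsurance.
40% of $5,750 = $2,300 falls to the owner.
That puts the owner's cost at $3,400 + $2,300 = $5,700 before any cap.
Total out-of-pocket so far would be $0 + $5,700 = $5,700, below the $15,750 cap — no reduction.
Insurer pays the balance: $9,150 − $5,700 = $3,450.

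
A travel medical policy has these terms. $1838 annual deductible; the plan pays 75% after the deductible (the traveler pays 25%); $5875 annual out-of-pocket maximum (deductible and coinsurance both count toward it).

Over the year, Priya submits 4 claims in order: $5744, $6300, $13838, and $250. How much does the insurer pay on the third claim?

Claim 1 — $5744: $1838 finishes the deductible; $3906 goes to coinsurance; 25% of $3906 = $976.50. Cost to traveler: $2814.50. OOP to date $2814.50. Insurer: $5744 − $2814.50 = $2929.50.
Claim 2 — $6300: deductible already satisfied, so traveler's share is 25% × $6300 = $1575. Cost to traveler: $1575. OOP to date $4389.50. Insurer: $6300 − $1575 = $4725.
Claim 3 — $13838: 25% coinsurance on $13838 = $3459.50. That would push OOP to $7849, over the $5875 cap, so traveler pays $5875 − $4389.50 = $1485.50. Insurer: $13838 − $1485.50 = $12352.50.

$12352.50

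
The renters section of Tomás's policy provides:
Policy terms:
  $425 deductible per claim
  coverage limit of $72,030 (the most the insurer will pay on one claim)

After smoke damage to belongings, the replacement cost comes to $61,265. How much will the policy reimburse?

$60,840

After the deductible, $61,265 − $425 = $60,840 remains.
That's under the $72,030 cap, so the insurer reimburses the full $60,840.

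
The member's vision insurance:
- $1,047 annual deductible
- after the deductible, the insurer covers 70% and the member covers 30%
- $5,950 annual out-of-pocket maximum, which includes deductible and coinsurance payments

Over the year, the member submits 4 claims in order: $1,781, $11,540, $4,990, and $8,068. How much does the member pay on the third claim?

Claim 1 ($1,781): $1,047 finishes the deductible; $734 goes to coinsurance; member's 30% is $220.20. Member pays $1,267.20; OOP now $1,267.20.
Claim 2 ($11,540): deductible met; 30% of $11,540 = $3,462. Member pays $3,462; OOP now $4,729.20.
Claim 3 ($4,990): deductible met; 30% of $4,990 = $1,497. Adding that to $4,729.20 gives $6,226.20, past the $5,950 cap; member pays only $5,950 − $4,729.20 = $1,220.80.

$1,220.80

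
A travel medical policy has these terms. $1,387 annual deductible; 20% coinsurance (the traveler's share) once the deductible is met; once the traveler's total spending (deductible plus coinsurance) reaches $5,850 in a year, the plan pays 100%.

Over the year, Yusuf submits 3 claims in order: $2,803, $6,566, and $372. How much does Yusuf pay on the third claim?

$74.40

Bill 1, $2,803: $1,387 finishes the deductible; $1,416 goes to coinsurance; 20% of $1,416 = $283.20. Traveler owes $1,670.20 (running OOP $1,670.20).
Bill 2, $6,566: 20% coinsurance on $6,566 = $1,313.20. Cost to traveler: $1,313.20. OOP to date $2,983.40.
Bill 3, $372: deductible already satisfied, so traveler's share is 20% × $372 = $74.40. Traveler pays $74.40; OOP now $3,057.80.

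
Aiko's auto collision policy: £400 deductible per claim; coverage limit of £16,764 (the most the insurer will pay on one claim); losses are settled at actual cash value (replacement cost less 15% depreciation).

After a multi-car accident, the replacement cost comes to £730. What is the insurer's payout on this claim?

Actual cash value after 15% depreciation: £730 × 85% = £620.50.
After the deductible, £620.50 − £400 = £220.50 remains.
That's under the £16,764 cap, so the insurer reimburses the full £220.50.

£220.50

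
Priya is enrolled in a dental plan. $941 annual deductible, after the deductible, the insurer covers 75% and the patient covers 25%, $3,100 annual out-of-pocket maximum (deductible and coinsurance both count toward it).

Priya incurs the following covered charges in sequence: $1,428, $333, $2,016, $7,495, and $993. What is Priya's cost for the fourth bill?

Claim 1 ($1,428): $941 to deductible, leaving $487; 25% of $487 = $121.75. Patient pays $1,062.75; OOP now $1,062.75.
Claim 2 ($333): 25% coinsurance on $333 = $83.25. Patient owes $83.25 (running OOP $1,146).
Claim 3 ($2,016): 25% coinsurance on $2,016 = $504. Cost to patient: $504. OOP to date $1,650.
Claim 4 ($7,495): deductible met; 25% of $7,495 = $1,873.75. Adding that to $1,650 gives $3,523.75, past the $3,100 cap; patient pays only $3,100 − $1,650 = $1,450.

$1,450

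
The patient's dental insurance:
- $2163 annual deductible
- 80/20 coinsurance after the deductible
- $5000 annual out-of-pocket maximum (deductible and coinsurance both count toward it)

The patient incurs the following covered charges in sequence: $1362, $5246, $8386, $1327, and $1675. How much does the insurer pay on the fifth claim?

$1669.60

Claim 1 ($1362): fully absorbed by the deductible. Patient pays $1362; OOP now $1362. Insurer: $1362 − $1362 = $0.
Claim 2 ($5246): deductible takes $801, $4445 remains; coinsurance $4445 × 20% = $889. Cost to patient: $1690. OOP to date $3052. Insurer: $5246 − $1690 = $3556.
Claim 3 ($8386): 20% coinsurance on $8386 = $1677.20. Patient pays $1677.20; OOP now $4729.20. Insurer: $8386 − $1677.20 = $6708.80.
Claim 4 ($1327): deductible already satisfied, so patient's share is 20% × $1327 = $265.40. Patient pays $265.40; OOP now $4994.60. Insurer: $1327 − $265.40 = $1061.60.
Claim 5 ($1675): 20% coinsurance on $1675 = $335. OOP would hit $5329.60 > $5000, so the cap limits the patient to $5000 − $4994.60 = $5.40. Plan pays $1675 − $5.40 = $1669.60.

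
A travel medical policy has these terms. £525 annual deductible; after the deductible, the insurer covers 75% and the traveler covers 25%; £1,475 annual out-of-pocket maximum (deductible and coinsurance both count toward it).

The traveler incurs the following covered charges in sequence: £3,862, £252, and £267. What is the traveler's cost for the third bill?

Bill 1, £3,862: £525 finishes the deductible; £3,337 goes to coinsurance; coinsurance £3,337 × 25% = £834.25. Traveler pays £1,359.25; OOP now £1,359.25.
Bill 2, £252: deductible met; 25% of £252 = £63. Traveler pays £63; OOP now £1,422.25.
Bill 3, £267: 25% coinsurance on £267 = £66.75. Adding that to £1,422.25 gives £1,489, past the £1,475 cap; traveler pays only £1,475 − £1,422.25 = £52.75.

£52.75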